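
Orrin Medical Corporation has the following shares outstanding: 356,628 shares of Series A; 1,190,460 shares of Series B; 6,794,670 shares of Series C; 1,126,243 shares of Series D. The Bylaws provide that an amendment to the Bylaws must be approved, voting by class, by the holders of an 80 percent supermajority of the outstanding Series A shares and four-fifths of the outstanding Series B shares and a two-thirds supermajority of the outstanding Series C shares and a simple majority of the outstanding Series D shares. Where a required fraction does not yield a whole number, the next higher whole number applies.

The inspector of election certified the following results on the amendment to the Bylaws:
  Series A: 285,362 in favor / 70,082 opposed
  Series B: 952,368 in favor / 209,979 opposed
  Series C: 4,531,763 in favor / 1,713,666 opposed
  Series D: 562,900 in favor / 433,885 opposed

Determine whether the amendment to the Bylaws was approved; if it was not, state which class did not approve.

Series A: 4/5 of 356628 = 285302.40, rounded up to 285303; 285,303 required, 285,362 in favor — approved.
Series B: 4/5 of 1190460 = 952368; 952,368 required, 952,368 in favor — approved.
Series C: 2/3 of 6794670 = 4529780; 4,529,780 required, 4,531,763 in favor — approved.
Series D: a majority of 1126243 is 563122; 563,122 required, 562,900 in favor — not approved.

Not approved — the Series D shares did not give the required vote.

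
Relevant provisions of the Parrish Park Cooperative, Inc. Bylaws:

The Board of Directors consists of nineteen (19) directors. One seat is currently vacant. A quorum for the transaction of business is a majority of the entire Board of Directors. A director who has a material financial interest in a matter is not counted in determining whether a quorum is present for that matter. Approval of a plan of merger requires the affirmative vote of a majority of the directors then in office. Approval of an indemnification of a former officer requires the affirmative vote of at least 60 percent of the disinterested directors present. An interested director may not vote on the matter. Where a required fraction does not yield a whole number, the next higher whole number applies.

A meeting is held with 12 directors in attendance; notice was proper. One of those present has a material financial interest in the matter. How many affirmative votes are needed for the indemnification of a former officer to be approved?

The indemnification of a former officer requires three-fifths of the disinterested directors present (12 − 1 = 11).
3/5 of 11 = 6.60, rounded up to 7.

7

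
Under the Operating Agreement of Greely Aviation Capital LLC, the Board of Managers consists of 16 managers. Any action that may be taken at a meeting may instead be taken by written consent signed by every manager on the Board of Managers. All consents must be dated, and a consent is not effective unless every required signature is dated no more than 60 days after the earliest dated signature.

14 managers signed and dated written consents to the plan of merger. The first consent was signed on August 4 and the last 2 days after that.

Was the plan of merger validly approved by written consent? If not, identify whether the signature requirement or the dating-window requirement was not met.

Not effective — insufficient signatures.

Signatures required: all of 16 — unanimous means all 16, so 16 needed; 14 signed. Insufficient.
Dating window: the latest signature is 2 days after the earliest; the limit is 60 days. Within the window.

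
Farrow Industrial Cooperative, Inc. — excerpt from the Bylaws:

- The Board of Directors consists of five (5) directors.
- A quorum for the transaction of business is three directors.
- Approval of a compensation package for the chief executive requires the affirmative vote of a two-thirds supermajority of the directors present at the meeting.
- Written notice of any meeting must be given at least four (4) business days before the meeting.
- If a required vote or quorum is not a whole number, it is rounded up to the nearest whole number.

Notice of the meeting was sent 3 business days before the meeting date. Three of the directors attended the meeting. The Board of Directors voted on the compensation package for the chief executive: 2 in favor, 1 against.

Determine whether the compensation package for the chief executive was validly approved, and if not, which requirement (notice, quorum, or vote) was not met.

Notice: 3 business days given; 4 required (3 < 4). Not satisfied.
Quorum: 3 present; quorum is 3. Satisfied.
Vote: the compensation package for the chief executive requires two-thirds of the directors present (3). 2/3 of 3 = 2, so 2 affirmative votes are needed; 2 voted in favor. Satisfied.

Invalid — notice requirement not satisfied.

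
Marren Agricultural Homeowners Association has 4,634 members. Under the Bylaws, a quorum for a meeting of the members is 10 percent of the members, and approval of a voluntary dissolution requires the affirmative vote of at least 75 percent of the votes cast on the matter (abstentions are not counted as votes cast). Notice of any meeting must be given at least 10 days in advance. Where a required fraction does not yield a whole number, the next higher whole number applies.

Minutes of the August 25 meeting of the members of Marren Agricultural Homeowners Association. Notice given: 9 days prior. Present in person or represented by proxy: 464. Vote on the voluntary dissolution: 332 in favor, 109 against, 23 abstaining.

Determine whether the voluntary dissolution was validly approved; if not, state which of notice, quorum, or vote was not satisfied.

Notice: 9 days given; 10 required. Not satisfied.
Quorum: 10% of 4,634 = 463.40, rounded up to 464; 464 present. Satisfied.
Vote: requires three-fourths of the votes cast (464 − 23 abstaining = 441); 3/4 of 441 = 330.75, rounded up to 331, so 331 needed; 332 in favor. Satisfied.

Invalid — notice requirement not satisfied.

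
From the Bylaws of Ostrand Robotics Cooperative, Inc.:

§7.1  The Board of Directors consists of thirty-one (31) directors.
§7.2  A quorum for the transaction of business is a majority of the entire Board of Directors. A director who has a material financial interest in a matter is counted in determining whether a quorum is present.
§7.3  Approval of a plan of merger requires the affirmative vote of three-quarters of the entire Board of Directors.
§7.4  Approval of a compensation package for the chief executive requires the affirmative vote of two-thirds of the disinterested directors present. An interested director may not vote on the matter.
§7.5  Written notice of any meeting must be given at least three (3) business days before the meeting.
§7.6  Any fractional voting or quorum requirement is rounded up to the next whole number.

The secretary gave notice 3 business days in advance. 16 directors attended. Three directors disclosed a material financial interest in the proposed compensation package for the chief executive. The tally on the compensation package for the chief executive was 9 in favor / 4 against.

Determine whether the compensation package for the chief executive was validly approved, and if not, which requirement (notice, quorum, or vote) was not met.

Valid — all requirements satisfied.

Notice: 3 business days given; 3 required (3 ≥ 3). Satisfied.
Quorum: 16 present (interested directors count toward quorum); quorum is 16. Satisfied.
Vote: the compensation package for the chief executive requires two-thirds of the disinterested directors present (16 − 3 = 13). 2/3 of 13 = 8.67, rounded up to 9, so 9 affirmative votes are needed; 9 voted in favor. Satisfied.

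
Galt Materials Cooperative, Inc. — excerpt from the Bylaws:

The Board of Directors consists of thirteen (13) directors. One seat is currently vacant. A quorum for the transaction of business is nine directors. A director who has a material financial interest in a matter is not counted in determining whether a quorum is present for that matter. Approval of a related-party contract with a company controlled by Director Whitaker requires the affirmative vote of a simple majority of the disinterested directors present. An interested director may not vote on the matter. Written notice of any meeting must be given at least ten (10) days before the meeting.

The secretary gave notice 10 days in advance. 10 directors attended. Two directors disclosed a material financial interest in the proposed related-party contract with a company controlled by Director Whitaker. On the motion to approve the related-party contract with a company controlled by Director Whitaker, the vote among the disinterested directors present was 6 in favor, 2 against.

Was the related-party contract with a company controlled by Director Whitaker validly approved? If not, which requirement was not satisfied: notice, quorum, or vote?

Notice: 10 days given; 10 required (10 ≥ 10). Satisfied.
Quorum: 10 present, but the 2 interested directors do not count, leaving 8. Quorum is 9. Not satisfied.
Vote: the related-party contract with a company controlled by Director Whitaker requires a majority of the disinterested directors present (10 − 2 = 8). A majority of 8 is 5, so 5 affirmative votes are needed; 6 voted in favor. Satisfied. (Moot — without a quorum no business can be validly transacted.)

Invalid — quorum requirement not satisfied.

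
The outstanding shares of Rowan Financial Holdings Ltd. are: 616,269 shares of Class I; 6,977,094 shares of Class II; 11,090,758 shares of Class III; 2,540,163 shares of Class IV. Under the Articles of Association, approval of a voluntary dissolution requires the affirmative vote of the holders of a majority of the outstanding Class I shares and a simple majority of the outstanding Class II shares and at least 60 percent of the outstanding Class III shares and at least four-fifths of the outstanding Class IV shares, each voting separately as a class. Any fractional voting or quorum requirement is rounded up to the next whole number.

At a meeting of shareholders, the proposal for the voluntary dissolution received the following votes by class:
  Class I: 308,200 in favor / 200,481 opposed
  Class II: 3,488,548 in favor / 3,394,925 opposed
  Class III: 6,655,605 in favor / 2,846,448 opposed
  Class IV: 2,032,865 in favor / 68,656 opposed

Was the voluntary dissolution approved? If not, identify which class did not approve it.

Approved — every class gave the required vote.

Class I: a majority of 616269 is 308135; 308,135 required, 308,200 in favor — approved.
Class II: a majority of 6977094 is 3488548; 3,488,548 required, 3,488,548 in favor — approved.
Class III: 3/5 of 11090758 = 6654454.80, rounded up to 6654455; 6,654,455 required, 6,655,605 in favor — approved.
Class IV: 4/5 of 2540163 = 2032130.40, rounded up to 2032131; 2,032,131 required, 2,032,865 in favor — approved.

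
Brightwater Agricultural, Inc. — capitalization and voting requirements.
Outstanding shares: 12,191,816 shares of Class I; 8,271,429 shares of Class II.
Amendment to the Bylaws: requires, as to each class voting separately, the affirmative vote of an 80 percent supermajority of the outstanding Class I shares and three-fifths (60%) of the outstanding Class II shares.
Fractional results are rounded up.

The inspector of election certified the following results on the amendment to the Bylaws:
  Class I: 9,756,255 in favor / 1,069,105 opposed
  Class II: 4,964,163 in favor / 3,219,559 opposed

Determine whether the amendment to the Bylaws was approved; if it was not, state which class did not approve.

Class I: 4/5 of 12191816 = 9753452.80, rounded up to 9753453; 9,753,453 required, 9,756,255 in favor — approved.
Class II: 3/5 of 8271429 = 4962857.40, rounded up to 4962858; 4,962,858 required, 4,964,163 in favor — approved.

Approved — every class gave the required vote.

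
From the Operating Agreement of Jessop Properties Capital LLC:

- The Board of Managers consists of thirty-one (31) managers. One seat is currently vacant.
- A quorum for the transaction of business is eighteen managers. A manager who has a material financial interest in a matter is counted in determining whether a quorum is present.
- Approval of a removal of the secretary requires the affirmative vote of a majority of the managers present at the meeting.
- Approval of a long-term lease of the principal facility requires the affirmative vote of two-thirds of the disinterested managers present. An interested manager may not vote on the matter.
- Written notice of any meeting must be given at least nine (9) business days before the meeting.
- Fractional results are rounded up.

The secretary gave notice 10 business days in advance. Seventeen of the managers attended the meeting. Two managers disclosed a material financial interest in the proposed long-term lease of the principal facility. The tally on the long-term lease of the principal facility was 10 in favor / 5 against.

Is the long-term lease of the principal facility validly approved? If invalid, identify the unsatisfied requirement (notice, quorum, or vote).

Invalid — quorum requirement not satisfied.

Notice: 10 business days given; 9 required (10 ≥ 9). Satisfied.
Quorum: 17 present (interested managers count toward quorum); quorum is 18. Not satisfied.
Vote: the long-term lease of the principal facility requires two-thirds of the disinterested managers present (17 − 2 = 15). 2/3 of 15 = 10, so 10 affirmative votes are needed; 10 voted in favor. Satisfied. (Moot — without a quorum no business can be validly transacted.)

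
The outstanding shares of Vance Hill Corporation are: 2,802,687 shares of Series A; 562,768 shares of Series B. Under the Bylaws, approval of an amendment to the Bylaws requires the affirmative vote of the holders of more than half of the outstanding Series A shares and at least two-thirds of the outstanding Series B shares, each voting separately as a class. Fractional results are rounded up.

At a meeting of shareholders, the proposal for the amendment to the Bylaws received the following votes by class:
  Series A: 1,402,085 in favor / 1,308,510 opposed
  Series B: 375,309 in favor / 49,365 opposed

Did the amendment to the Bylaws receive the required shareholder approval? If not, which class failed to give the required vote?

Series A: a majority of 2802687 is 1401344; 1,401,344 required, 1,402,085 in favor — approved.
Series B: 2/3 of 562768 = 375178.67, rounded up to 375179; 375,179 required, 375,309 in favor — approved.

Approved — every class gave the required vote.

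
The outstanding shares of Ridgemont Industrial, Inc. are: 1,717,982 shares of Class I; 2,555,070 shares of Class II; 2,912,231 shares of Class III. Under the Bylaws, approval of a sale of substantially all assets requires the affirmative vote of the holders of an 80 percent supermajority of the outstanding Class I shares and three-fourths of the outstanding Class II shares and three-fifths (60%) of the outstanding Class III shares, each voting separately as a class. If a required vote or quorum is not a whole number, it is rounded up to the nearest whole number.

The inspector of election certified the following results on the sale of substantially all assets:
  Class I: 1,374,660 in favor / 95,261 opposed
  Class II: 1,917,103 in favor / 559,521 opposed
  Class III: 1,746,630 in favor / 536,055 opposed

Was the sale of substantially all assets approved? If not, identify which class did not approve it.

Class I: 4/5 of 1717982 = 1374385.60, rounded up to 1374386; 1,374,386 required, 1,374,660 in favor — approved.
Class II: 3/4 of 2555070 = 1916302.50, rounded up to 1916303; 1,916,303 required, 1,917,103 in favor — approved.
Class III: 3/5 of 2912231 = 1747338.60, rounded up to 1747339; 1,747,339 required, 1,746,630 in favor — not approved.

Not approved — the Class III shares did not give the required vote.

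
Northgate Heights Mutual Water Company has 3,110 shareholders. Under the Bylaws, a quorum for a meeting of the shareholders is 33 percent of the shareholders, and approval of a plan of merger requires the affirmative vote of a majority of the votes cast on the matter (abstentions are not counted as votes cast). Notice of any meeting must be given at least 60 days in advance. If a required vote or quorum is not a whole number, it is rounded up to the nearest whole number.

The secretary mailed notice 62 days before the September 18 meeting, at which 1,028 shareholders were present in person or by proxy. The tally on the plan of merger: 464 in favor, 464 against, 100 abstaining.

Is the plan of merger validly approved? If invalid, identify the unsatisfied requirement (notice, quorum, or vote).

Notice: 62 days given; 60 required. Satisfied.
Quorum: 33% of 3,110 = 1,026.30, rounded up to 1,027; 1,028 present. Satisfied.
Vote: requires a majority of the votes cast (1,028 − 100 abstaining = 928); a majority of 928 is 465, so 465 needed; 464 in favor. Not satisfied.

Invalid — vote requirement not satisfied.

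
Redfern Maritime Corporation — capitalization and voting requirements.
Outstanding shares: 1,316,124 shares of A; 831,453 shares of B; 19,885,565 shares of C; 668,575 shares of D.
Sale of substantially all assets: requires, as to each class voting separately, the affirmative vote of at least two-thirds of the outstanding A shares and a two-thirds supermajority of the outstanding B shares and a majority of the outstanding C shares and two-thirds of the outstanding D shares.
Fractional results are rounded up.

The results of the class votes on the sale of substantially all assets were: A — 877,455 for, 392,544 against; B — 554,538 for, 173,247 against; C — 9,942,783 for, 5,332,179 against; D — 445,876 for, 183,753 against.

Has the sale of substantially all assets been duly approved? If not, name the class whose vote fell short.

A: 2/3 of 1316124 = 877416; 877,416 required, 877,455 in favor — approved.
B: 2/3 of 831453 = 554302; 554,302 required, 554,538 in favor — approved.
C: a majority of 19885565 is 9942783; 9,942,783 required, 9,942,783 in favor — approved.
D: 2/3 of 668575 = 445716.67, rounded up to 445717; 445,717 required, 445,876 in favor — approved.

Approved — every class gave the required vote.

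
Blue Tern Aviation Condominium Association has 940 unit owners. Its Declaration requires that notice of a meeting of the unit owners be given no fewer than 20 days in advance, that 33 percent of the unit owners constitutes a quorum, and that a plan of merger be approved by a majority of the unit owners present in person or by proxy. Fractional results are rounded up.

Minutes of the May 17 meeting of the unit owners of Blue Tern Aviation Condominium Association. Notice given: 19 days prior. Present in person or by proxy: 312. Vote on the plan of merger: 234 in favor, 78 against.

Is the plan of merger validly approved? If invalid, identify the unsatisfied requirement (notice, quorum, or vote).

Invalid — notice requirement not satisfied.

Notice: 19 days given; 20 required. Not satisfied.
Quorum: 33% of 940 = 310.20, rounded up to 311; 312 present. Satisfied.
Vote: requires a majority of those present (312); a majority of 312 is 157, so 157 needed; 234 in favor. Satisfied.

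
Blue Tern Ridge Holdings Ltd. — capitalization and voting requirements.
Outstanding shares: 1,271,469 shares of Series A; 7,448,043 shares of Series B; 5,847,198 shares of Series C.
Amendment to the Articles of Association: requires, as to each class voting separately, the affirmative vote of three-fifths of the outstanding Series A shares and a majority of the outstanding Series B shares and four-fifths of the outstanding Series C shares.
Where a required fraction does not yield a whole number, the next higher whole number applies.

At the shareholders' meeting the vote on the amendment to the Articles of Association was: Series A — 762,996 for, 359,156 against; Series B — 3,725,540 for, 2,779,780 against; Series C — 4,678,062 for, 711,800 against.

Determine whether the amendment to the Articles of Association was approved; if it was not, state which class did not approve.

Series A: 3/5 of 1271469 = 762881.40, rounded up to 762882; 762,882 required, 762,996 in favor — approved.
Series B: a majority of 7448043 is 3724022; 3,724,022 required, 3,725,540 in favor — approved.
Series C: 4/5 of 5847198 = 4677758.40, rounded up to 4677759; 4,677,759 required, 4,678,062 in favor — approved.

Approved — every class gave the required vote.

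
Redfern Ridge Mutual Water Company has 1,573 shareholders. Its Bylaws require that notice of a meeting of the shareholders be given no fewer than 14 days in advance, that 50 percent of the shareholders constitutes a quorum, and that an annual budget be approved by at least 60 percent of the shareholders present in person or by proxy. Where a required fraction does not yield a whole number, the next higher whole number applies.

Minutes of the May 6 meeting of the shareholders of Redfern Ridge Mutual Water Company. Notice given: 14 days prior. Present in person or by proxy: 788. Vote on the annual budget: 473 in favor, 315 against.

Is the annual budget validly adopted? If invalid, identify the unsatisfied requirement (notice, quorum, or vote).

Valid — all requirements satisfied.

Notice: 14 days given; 14 required. Satisfied.
Quorum: 50% of 1,573 = 786.50, rounded up to 787; 788 present. Satisfied.
Vote: requires three-fifths of those present (788); 3/5 of 788 = 472.80, rounded up to 473, so 473 needed; 473 in favor. Satisfied.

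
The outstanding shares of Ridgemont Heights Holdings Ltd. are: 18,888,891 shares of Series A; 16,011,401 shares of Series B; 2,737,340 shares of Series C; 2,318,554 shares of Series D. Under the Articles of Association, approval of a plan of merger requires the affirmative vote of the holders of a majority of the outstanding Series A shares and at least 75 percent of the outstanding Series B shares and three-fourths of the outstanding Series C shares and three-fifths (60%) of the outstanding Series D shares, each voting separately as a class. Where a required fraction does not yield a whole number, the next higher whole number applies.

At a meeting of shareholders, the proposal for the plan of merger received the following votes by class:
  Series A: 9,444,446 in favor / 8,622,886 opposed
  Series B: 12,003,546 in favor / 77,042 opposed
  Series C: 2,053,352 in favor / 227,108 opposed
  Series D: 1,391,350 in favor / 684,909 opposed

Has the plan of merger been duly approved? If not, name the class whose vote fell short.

Series A: a majority of 18888891 is 9444446; 9,444,446 required, 9,444,446 in favor — approved.
Series B: 3/4 of 16011401 = 12008550.75, rounded up to 12008551; 12,008,551 required, 12,003,546 in favor — not approved.
Series C: 3/4 of 2737340 = 2053005; 2,053,005 required, 2,053,352 in favor — approved.
Series D: 3/5 of 2318554 = 1391132.40, rounded up to 1391133; 1,391,133 required, 1,391,350 in favor — approved.

Not approved — the Series B shares did not give the required vote.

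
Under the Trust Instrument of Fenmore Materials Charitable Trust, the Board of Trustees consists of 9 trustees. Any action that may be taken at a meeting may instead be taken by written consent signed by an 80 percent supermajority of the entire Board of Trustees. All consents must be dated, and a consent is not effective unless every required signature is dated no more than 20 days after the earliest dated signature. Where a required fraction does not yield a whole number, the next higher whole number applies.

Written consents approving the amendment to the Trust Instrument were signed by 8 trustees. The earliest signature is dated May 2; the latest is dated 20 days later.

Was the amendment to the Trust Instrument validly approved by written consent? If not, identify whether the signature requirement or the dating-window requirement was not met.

Signatures required: an 80 percent supermajority of 9 — 4/5 of 9 = 7.20, rounded up to 8, so 8 needed; 8 signed. Sufficient.
Dating window: the latest signature is 20 days after the earliest; the limit is 20 days. Within the window.

Effective — both the signature and dating-window requirements are satisfied.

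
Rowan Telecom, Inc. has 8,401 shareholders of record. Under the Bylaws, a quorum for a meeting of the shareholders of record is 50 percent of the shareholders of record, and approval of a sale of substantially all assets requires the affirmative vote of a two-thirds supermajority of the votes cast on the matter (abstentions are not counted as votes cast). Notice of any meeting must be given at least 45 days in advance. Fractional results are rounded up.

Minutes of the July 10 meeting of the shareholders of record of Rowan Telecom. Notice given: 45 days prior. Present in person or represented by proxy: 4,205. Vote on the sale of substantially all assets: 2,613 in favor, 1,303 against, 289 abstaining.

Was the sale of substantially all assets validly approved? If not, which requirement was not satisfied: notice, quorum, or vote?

Valid — all requirements satisfied.

Notice: 45 days given; 45 required. Satisfied.
Quorum: 50% of 8,401 = 4,200.50, rounded up to 4,201; 4,205 present. Satisfied.
Vote: requires two-thirds of the votes cast (4,205 − 289 abstaining = 3,916); 2/3 of 3916 = 2610.67, rounded up to 2611, so 2,611 needed; 2,613 in favor. Satisfied.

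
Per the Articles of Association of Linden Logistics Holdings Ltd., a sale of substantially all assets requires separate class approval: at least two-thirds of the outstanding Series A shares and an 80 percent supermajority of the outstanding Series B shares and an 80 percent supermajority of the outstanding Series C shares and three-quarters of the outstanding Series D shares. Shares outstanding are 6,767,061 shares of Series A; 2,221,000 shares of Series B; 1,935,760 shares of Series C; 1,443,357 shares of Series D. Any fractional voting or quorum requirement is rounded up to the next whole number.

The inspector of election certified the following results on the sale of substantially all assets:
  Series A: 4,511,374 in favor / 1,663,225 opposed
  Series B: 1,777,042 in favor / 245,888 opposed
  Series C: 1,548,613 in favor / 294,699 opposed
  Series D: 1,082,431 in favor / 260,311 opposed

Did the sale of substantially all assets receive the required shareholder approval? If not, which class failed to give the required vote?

Series A: 2/3 of 6767061 = 4511374; 4,511,374 required, 4,511,374 in favor — approved.
Series B: 4/5 of 2221000 = 1776800; 1,776,800 required, 1,777,042 in favor — approved.
Series C: 4/5 of 1935760 = 1548608; 1,548,608 required, 1,548,613 in favor — approved.
Series D: 3/4 of 1443357 = 1082517.75, rounded up to 1082518; 1,082,518 required, 1,082,431 in favor — not approved.

Not approved — the Series D shares did not give the required vote.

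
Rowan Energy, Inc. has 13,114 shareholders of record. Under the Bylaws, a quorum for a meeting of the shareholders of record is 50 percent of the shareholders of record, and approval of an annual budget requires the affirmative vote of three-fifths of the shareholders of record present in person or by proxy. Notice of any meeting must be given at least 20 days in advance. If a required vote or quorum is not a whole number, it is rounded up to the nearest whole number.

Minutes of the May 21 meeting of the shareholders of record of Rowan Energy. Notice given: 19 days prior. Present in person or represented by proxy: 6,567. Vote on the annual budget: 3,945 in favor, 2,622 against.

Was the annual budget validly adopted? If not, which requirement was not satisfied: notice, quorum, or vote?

Notice: 19 days given; 20 required. Not satisfied.
Quorum: 50% of 13,114 = 6,557; 6,567 present. Satisfied.
Vote: requires three-fifths of those present (6,567); 3/5 of 6567 = 3940.20, rounded up to 3941, so 3,941 needed; 3,945 in favor. Satisfied.

Invalid — notice requirement not satisfied.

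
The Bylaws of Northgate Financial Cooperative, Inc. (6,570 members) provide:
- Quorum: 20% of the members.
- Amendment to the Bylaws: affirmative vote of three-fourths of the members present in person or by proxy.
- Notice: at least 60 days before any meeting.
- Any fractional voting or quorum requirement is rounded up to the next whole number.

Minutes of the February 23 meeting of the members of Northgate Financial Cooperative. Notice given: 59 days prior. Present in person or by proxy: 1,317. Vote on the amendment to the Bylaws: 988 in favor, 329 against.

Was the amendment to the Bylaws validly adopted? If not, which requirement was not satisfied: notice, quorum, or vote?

Notice: 59 days given; 60 required. Not satisfied.
Quorum: 20% of 6,570 = 1,314; 1,317 present. Satisfied.
Vote: requires three-fourths of those present (1,317); 3/4 of 1317 = 987.75, rounded up to 988, so 988 needed; 988 in favor. Satisfied.

Invalid — notice requirement not satisfied.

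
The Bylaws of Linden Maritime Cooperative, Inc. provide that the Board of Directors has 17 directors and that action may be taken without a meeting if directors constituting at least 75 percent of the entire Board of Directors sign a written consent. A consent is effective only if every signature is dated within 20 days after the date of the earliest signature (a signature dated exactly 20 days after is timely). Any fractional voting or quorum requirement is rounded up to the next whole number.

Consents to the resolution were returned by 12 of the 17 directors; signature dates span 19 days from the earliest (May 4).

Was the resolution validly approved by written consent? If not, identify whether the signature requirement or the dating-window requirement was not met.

Signatures required: at least 75 percent of 17 — 3/4 of 17 = 12.75, rounded up to 13, so 13 needed; 12 signed. Insufficient.
Dating window: the latest signature is 19 days after the earliest; the limit is 20 days. Within the window.

Not effective — insufficient signatures.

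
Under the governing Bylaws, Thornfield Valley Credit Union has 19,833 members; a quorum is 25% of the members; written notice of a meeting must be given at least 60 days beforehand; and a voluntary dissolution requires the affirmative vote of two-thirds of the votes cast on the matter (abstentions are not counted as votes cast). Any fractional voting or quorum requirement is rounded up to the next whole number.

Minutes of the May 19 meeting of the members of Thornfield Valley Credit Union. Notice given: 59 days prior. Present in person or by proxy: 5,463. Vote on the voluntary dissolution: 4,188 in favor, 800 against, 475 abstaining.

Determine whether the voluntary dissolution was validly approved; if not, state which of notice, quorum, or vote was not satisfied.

Invalid — notice requirement not satisfied.

Notice: 59 days given; 60 required. Not satisfied.
Quorum: 25% of 19,833 = 4,958.25, rounded up to 4,959; 5,463 present. Satisfied.
Vote: requires two-thirds of the votes cast (5,463 − 475 abstaining = 4,988); 2/3 of 4988 = 3325.33, rounded up to 3326, so 3,326 needed; 4,188 in favor. Satisfied.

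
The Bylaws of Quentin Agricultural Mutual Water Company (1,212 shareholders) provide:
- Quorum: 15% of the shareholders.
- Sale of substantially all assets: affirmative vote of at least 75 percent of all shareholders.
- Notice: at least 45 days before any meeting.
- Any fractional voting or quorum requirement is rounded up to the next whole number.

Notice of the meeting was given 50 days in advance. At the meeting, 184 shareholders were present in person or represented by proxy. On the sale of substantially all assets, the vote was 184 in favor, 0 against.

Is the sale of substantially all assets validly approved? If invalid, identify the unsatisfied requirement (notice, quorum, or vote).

Invalid — vote requirement not satisfied.

Notice: 50 days given; 45 required. Satisfied.
Quorum: 15% of 1,212 = 181.80, rounded up to 182; 184 present. Satisfied.
Vote: requires three-fourths of all shareholders (1,212); 3/4 of 1212 = 909, so 909 needed; 184 in favor. Not satisfied.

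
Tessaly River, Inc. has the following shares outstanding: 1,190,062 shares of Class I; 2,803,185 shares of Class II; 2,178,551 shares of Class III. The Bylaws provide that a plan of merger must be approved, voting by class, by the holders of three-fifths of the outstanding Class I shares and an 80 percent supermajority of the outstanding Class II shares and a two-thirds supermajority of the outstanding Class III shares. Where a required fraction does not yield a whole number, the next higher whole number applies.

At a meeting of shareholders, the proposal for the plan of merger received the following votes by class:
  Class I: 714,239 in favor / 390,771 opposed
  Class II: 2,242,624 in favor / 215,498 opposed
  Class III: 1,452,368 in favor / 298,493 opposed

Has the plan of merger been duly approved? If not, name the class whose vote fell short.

Class I: 3/5 of 1190062 = 714037.20, rounded up to 714038; 714,038 required, 714,239 in favor — approved.
Class II: 4/5 of 2803185 = 2242548; 2,242,548 required, 2,242,624 in favor — approved.
Class III: 2/3 of 2178551 = 1452367.33, rounded up to 1452368; 1,452,368 required, 1,452,368 in favor — approved.

Approved — every class gave the required vote.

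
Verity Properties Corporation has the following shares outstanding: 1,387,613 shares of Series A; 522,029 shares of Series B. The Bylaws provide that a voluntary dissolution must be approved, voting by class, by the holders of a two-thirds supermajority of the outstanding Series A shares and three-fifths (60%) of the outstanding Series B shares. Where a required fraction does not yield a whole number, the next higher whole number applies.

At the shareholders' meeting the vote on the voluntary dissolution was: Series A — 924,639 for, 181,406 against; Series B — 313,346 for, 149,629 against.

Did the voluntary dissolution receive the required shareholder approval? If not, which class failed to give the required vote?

Series A: 2/3 of 1387613 = 925075.33, rounded up to 925076; 925,076 required, 924,639 in favor — not approved.
Series B: 3/5 of 522029 = 313217.40, rounded up to 313218; 313,218 required, 313,346 in favor — approved.

Not approved — the Series A shares did not give the required vote.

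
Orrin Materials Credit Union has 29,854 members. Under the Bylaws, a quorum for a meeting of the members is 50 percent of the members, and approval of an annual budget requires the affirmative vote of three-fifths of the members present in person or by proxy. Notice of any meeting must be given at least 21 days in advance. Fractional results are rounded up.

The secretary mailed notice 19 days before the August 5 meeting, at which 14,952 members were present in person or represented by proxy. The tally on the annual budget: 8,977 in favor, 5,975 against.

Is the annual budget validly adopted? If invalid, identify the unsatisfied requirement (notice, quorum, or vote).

Invalid — notice requirement not satisfied.

Notice: 19 days given; 21 required. Not satisfied.
Quorum: 50% of 29,854 = 14,927; 14,952 present. Satisfied.
Vote: requires three-fifths of those present (14,952); 3/5 of 14952 = 8971.20, rounded up to 8972, so 8,972 needed; 8,977 in favor. Satisfied.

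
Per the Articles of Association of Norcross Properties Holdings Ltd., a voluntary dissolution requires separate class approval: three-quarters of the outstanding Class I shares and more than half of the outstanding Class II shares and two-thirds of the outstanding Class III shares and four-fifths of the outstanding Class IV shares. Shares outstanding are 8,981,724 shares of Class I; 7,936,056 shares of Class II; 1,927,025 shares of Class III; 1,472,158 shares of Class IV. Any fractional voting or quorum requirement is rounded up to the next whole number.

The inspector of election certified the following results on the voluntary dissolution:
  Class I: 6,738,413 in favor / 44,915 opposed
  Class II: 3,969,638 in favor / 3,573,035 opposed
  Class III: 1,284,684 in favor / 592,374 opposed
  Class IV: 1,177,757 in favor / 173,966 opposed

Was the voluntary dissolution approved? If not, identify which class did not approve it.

Approved — every class gave the required vote.

Class I: 3/4 of 8981724 = 6736293; 6,736,293 required, 6,738,413 in favor — approved.
Class II: a majority of 7936056 is 3968029; 3,968,029 required, 3,969,638 in favor — approved.
Class III: 2/3 of 1927025 = 1284683.33, rounded up to 1284684; 1,284,684 required, 1,284,684 in favor — approved.
Class IV: 4/5 of 1472158 = 1177726.40, rounded up to 1177727; 1,177,727 required, 1,177,757 in favor — approved.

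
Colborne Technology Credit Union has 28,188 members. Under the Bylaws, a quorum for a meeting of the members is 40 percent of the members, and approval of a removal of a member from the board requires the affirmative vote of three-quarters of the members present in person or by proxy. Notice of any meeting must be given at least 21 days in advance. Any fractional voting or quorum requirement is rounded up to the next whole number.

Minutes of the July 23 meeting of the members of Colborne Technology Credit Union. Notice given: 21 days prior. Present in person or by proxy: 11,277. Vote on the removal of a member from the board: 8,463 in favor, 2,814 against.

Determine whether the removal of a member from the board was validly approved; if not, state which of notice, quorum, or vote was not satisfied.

Valid — all requirements satisfied.

Notice: 21 days given; 21 required. Satisfied.
Quorum: 40% of 28,188 = 11,275.20, rounded up to 11,276; 11,277 present. Satisfied.
Vote: requires three-fourths of those present (11,277); 3/4 of 11277 = 8457.75, rounded up to 8458, so 8,458 needed; 8,463 in favor. Satisfied.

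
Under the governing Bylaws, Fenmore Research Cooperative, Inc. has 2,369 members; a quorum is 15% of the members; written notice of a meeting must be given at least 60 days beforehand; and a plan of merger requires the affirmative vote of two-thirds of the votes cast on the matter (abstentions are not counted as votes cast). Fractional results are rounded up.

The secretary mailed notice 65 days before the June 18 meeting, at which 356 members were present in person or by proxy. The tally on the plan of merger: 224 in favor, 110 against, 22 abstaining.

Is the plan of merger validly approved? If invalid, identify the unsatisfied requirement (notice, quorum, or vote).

Notice: 65 days given; 60 required. Satisfied.
Quorum: 15% of 2,369 = 355.35, rounded up to 356; 356 present. Satisfied.
Vote: requires two-thirds of the votes cast (356 − 22 abstaining = 334); 2/3 of 334 = 222.67, rounded up to 223, so 223 needed; 224 in favor. Satisfied.

Valid — all requirements satisfied.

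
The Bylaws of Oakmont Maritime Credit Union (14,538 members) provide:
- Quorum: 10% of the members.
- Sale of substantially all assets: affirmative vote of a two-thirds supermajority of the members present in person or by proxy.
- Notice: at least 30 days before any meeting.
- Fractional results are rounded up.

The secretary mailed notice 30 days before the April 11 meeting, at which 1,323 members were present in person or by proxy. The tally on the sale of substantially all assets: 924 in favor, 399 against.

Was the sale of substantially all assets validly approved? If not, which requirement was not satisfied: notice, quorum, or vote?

Invalid — quorum requirement not satisfied.

Notice: 30 days given; 30 required. Satisfied.
Quorum: 10% of 14,538 = 1,453.80, rounded up to 1,454; 1,323 present. Not satisfied.
Vote: requires two-thirds of those present (1,323); 2/3 of 1323 = 882, so 882 needed; 924 in favor. Satisfied.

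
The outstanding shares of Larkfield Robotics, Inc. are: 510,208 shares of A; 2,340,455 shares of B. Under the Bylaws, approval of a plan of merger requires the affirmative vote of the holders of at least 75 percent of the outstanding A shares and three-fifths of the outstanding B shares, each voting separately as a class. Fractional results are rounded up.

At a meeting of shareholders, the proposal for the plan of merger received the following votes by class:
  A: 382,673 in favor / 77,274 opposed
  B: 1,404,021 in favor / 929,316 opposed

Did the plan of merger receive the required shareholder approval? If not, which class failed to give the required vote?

A: 3/4 of 510208 = 382656; 382,656 required, 382,673 in favor — approved.
B: 3/5 of 2340455 = 1404273; 1,404,273 required, 1,404,021 in favor — not approved.

Not approved — the B shares did not give the required vote.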